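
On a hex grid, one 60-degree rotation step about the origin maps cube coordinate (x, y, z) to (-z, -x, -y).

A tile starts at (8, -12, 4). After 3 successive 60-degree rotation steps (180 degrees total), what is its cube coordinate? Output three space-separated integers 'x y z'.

Start: (8, -12, 4)
Step 1: (8, -12, 4) -> (-(4), -(8), -(-12)) = (-4, -8, 12)
Step 2: (-4, -8, 12) -> (-(12), -(-4), -(-8)) = (-12, 4, 8)
Step 3: (-12, 4, 8) -> (-(8), -(-12), -(4)) = (-8, 12, -4)

Answer: -8 12 -4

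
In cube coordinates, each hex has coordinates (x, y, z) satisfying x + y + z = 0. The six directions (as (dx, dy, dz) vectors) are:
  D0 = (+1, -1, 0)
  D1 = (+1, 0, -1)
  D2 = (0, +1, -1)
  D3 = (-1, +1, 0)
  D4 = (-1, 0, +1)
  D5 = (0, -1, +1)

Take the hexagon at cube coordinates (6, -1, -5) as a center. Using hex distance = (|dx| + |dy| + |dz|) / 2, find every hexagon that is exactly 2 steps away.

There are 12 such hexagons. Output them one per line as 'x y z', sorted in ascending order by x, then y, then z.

Answer: 4 -1 -3
4 0 -4
4 1 -5
5 -2 -3
5 1 -6
6 -3 -3
6 1 -7
7 -3 -4
7 0 -7
8 -3 -5
8 -2 -6
8 -1 -7

Derivation:
Walk ring at distance 2 from (6, -1, -5):
Start at center + D4*2 = (4, -1, -3)
  hex 0: (4, -1, -3)
  hex 1: (5, -2, -3)
  hex 2: (6, -3, -3)
  hex 3: (7, -3, -4)
  hex 4: (8, -3, -5)
  hex 5: (8, -2, -6)
  hex 6: (8, -1, -7)
  hex 7: (7, 0, -7)
  hex 8: (6, 1, -7)
  hex 9: (5, 1, -6)
  hex 10: (4, 1, -5)
  hex 11: (4, 0, -4)
Sorted: 12 hexes.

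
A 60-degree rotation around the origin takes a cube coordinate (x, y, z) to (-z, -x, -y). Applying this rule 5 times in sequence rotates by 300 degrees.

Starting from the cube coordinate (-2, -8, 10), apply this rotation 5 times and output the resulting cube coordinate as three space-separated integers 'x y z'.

Answer: 8 -10 2

Derivation:
Start: (-2, -8, 10)
Step 1: (-2, -8, 10) -> (-(10), -(-2), -(-8)) = (-10, 2, 8)
Step 2: (-10, 2, 8) -> (-(8), -(-10), -(2)) = (-8, 10, -2)
Step 3: (-8, 10, -2) -> (-(-2), -(-8), -(10)) = (2, 8, -10)
Step 4: (2, 8, -10) -> (-(-10), -(2), -(8)) = (10, -2, -8)
Step 5: (10, -2, -8) -> (-(-8), -(10), -(-2)) = (8, -10, 2)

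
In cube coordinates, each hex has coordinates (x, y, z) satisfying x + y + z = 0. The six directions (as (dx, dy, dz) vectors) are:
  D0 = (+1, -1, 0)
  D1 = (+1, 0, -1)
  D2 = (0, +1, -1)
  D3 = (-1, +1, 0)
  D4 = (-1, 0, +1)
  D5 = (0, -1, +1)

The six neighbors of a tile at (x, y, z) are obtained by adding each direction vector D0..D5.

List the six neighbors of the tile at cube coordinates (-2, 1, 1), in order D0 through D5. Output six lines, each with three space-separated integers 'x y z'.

Center: (-2, 1, 1). Add each direction:
  D0: (-2, 1, 1) + (1, -1, 0) = (-1, 0, 1)
  D1: (-2, 1, 1) + (1, 0, -1) = (-1, 1, 0)
  D2: (-2, 1, 1) + (0, 1, -1) = (-2, 2, 0)
  D3: (-2, 1, 1) + (-1, 1, 0) = (-3, 2, 1)
  D4: (-2, 1, 1) + (-1, 0, 1) = (-3, 1, 2)
  D5: (-2, 1, 1) + (0, -1, 1) = (-2, 0, 2)

Answer: -1 0 1
-1 1 0
-2 2 0
-3 2 1
-3 1 2
-2 0 2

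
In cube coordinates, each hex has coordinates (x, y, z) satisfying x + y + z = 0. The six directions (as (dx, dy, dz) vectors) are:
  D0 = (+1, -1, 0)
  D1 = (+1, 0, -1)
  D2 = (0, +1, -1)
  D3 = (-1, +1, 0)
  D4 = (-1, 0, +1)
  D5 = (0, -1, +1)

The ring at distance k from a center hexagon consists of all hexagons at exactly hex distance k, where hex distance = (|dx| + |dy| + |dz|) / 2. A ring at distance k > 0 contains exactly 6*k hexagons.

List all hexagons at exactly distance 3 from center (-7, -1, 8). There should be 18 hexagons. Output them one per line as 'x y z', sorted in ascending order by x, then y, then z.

Answer: -10 -1 11
-10 0 10
-10 1 9
-10 2 8
-9 -2 11
-9 2 7
-8 -3 11
-8 2 6
-7 -4 11
-7 2 5
-6 -4 10
-6 1 5
-5 -4 9
-5 0 5
-4 -4 8
-4 -3 7
-4 -2 6
-4 -1 5

Derivation:
Walk ring at distance 3 from (-7, -1, 8):
Start at center + D4*3 = (-10, -1, 11)
  hex 0: (-10, -1, 11)
  hex 1: (-9, -2, 11)
  hex 2: (-8, -3, 11)
  hex 3: (-7, -4, 11)
  hex 4: (-6, -4, 10)
  hex 5: (-5, -4, 9)
  hex 6: (-4, -4, 8)
  hex 7: (-4, -3, 7)
  hex 8: (-4, -2, 6)
  hex 9: (-4, -1, 5)
  hex 10: (-5, 0, 5)
  hex 11: (-6, 1, 5)
  hex 12: (-7, 2, 5)
  hex 13: (-8, 2, 6)
  hex 14: (-9, 2, 7)
  hex 15: (-10, 2, 8)
  hex 16: (-10, 1, 9)
  hex 17: (-10, 0, 10)
Sorted: 18 hexes.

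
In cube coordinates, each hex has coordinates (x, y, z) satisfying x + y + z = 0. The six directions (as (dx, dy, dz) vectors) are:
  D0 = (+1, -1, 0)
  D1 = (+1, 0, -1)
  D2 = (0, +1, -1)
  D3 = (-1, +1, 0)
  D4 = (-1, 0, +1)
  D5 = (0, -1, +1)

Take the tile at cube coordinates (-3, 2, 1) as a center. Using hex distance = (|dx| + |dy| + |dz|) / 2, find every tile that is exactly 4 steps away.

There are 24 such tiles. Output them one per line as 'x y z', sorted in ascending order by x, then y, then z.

Answer: -7 2 5
-7 3 4
-7 4 3
-7 5 2
-7 6 1
-6 1 5
-6 6 0
-5 0 5
-5 6 -1
-4 -1 5
-4 6 -2
-3 -2 5
-3 6 -3
-2 -2 4
-2 5 -3
-1 -2 3
-1 4 -3
0 -2 2
0 3 -3
1 -2 1
1 -1 0
1 0 -1
1 1 -2
1 2 -3

Derivation:
Walk ring at distance 4 from (-3, 2, 1):
Start at center + D4*4 = (-7, 2, 5)
  hex 0: (-7, 2, 5)
  hex 1: (-6, 1, 5)
  hex 2: (-5, 0, 5)
  hex 3: (-4, -1, 5)
  hex 4: (-3, -2, 5)
  hex 5: (-2, -2, 4)
  hex 6: (-1, -2, 3)
  hex 7: (0, -2, 2)
  hex 8: (1, -2, 1)
  hex 9: (1, -1, 0)
  hex 10: (1, 0, -1)
  hex 11: (1, 1, -2)
  hex 12: (1, 2, -3)
  hex 13: (0, 3, -3)
  hex 14: (-1, 4, -3)
  hex 15: (-2, 5, -3)
  hex 16: (-3, 6, -3)
  hex 17: (-4, 6, -2)
  hex 18: (-5, 6, -1)
  hex 19: (-6, 6, 0)
  hex 20: (-7, 6, 1)
  hex 21: (-7, 5, 2)
  hex 22: (-7, 4, 3)
  hex 23: (-7, 3, 4)
Sorted: 24 hexes.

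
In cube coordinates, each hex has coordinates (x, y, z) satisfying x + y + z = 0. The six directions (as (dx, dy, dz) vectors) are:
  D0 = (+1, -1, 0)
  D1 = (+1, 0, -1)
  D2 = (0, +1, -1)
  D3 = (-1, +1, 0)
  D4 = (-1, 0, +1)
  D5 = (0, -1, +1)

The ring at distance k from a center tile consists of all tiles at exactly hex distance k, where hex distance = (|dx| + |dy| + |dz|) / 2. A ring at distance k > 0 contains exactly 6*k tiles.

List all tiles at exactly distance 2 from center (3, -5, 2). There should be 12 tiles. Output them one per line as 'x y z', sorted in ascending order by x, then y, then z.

Walk ring at distance 2 from (3, -5, 2):
Start at center + D4*2 = (1, -5, 4)
  hex 0: (1, -5, 4)
  hex 1: (2, -6, 4)
  hex 2: (3, -7, 4)
  hex 3: (4, -7, 3)
  hex 4: (5, -7, 2)
  hex 5: (5, -6, 1)
  hex 6: (5, -5, 0)
  hex 7: (4, -4, 0)
  hex 8: (3, -3, 0)
  hex 9: (2, -3, 1)
  hex 10: (1, -3, 2)
  hex 11: (1, -4, 3)
Sorted: 12 hexes.

Answer: 1 -5 4
1 -4 3
1 -3 2
2 -6 4
2 -3 1
3 -7 4
3 -3 0
4 -7 3
4 -4 0
5 -7 2
5 -6 1
5 -5 0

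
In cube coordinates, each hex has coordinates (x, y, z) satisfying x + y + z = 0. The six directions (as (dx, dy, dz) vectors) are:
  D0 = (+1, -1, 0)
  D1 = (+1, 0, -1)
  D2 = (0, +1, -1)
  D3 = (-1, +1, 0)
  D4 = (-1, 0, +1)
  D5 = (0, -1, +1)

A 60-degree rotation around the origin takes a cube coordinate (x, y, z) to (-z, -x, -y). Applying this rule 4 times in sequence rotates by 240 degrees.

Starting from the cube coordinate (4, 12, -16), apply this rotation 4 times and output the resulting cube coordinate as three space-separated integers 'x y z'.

Start: (4, 12, -16)
Step 1: (4, 12, -16) -> (-(-16), -(4), -(12)) = (16, -4, -12)
Step 2: (16, -4, -12) -> (-(-12), -(16), -(-4)) = (12, -16, 4)
Step 3: (12, -16, 4) -> (-(4), -(12), -(-16)) = (-4, -12, 16)
Step 4: (-4, -12, 16) -> (-(16), -(-4), -(-12)) = (-16, 4, 12)

Answer: -16 4 12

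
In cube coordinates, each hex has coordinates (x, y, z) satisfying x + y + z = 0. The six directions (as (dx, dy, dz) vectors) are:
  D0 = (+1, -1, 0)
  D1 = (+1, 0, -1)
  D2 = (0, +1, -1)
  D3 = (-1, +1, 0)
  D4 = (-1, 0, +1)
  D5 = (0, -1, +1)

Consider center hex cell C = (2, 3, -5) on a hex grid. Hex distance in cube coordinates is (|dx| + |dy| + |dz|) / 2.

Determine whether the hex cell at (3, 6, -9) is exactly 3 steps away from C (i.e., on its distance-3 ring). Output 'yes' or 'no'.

Answer: no

Derivation:
|px - cx| = |3 - 2| = 1
|py - cy| = |6 - 3| = 3
|pz - cz| = |-9 - (-5)| = 4
distance = (1+3+4)/2 = 8/2 = 4
radius = 3; distance != radius -> no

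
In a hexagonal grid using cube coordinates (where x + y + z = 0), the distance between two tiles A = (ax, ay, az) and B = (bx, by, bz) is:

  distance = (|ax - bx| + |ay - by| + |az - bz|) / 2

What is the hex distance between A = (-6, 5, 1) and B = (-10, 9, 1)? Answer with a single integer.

|ax - bx| = |-6 - (-10)| = 4
|ay - by| = |5 - 9| = 4
|az - bz| = |1 - 1| = 0
distance = (4 + 4 + 0) / 2 = 8 / 2 = 4

Answer: 4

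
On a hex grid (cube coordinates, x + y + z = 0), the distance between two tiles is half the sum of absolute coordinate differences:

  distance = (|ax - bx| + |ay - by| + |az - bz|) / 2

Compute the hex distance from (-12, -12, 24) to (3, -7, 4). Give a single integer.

Answer: 20

Derivation:
|ax - bx| = |-12 - 3| = 15
|ay - by| = |-12 - (-7)| = 5
|az - bz| = |24 - 4| = 20
distance = (15 + 5 + 20) / 2 = 40 / 2 = 20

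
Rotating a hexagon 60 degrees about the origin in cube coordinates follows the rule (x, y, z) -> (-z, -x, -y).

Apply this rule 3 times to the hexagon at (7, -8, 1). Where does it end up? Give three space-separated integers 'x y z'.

Start: (7, -8, 1)
Step 1: (7, -8, 1) -> (-(1), -(7), -(-8)) = (-1, -7, 8)
Step 2: (-1, -7, 8) -> (-(8), -(-1), -(-7)) = (-8, 1, 7)
Step 3: (-8, 1, 7) -> (-(7), -(-8), -(1)) = (-7, 8, -1)

Answer: -7 8 -1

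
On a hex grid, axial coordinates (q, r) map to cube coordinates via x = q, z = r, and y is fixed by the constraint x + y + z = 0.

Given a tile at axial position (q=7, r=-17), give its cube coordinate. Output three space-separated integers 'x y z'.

x = q = 7
z = r = -17
y = -x - z = -(7) - (-17) = 10

Answer: 7 10 -17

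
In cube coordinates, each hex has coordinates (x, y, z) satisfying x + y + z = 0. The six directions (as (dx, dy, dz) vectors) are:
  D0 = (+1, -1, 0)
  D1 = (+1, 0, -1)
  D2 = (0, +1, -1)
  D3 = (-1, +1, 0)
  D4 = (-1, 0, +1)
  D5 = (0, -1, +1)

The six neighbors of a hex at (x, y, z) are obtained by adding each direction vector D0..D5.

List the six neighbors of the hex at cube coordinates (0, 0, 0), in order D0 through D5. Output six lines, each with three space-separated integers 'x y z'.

Center: (0, 0, 0). Add each direction:
  D0: (0, 0, 0) + (1, -1, 0) = (1, -1, 0)
  D1: (0, 0, 0) + (1, 0, -1) = (1, 0, -1)
  D2: (0, 0, 0) + (0, 1, -1) = (0, 1, -1)
  D3: (0, 0, 0) + (-1, 1, 0) = (-1, 1, 0)
  D4: (0, 0, 0) + (-1, 0, 1) = (-1, 0, 1)
  D5: (0, 0, 0) + (0, -1, 1) = (0, -1, 1)

Answer: 1 -1 0
1 0 -1
0 1 -1
-1 1 0
-1 0 1
0 -1 1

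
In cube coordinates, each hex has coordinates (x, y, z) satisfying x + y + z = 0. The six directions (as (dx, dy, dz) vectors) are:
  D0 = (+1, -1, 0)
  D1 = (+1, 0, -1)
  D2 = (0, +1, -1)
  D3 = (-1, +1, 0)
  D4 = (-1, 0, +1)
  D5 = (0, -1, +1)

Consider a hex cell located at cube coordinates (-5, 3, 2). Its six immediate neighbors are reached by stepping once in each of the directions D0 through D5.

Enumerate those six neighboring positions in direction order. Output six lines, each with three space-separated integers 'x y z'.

Answer: -4 2 2
-4 3 1
-5 4 1
-6 4 2
-6 3 3
-5 2 3

Derivation:
Center: (-5, 3, 2). Add each direction:
  D0: (-5, 3, 2) + (1, -1, 0) = (-4, 2, 2)
  D1: (-5, 3, 2) + (1, 0, -1) = (-4, 3, 1)
  D2: (-5, 3, 2) + (0, 1, -1) = (-5, 4, 1)
  D3: (-5, 3, 2) + (-1, 1, 0) = (-6, 4, 2)
  D4: (-5, 3, 2) + (-1, 0, 1) = (-6, 3, 3)
  D5: (-5, 3, 2) + (0, -1, 1) = (-5, 2, 3)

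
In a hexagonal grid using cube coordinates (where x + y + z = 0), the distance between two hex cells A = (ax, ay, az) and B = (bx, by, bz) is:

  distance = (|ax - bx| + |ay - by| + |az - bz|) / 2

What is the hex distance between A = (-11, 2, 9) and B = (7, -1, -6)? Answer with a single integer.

|ax - bx| = |-11 - 7| = 18
|ay - by| = |2 - (-1)| = 3
|az - bz| = |9 - (-6)| = 15
distance = (18 + 3 + 15) / 2 = 36 / 2 = 18

Answer: 18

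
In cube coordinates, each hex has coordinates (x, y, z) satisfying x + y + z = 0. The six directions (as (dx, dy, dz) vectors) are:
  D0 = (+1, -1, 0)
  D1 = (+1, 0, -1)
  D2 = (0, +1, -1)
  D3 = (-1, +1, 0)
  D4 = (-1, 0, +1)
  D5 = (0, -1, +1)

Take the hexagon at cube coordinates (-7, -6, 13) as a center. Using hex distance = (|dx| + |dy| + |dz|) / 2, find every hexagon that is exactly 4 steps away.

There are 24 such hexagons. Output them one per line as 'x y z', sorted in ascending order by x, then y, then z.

Answer: -11 -6 17
-11 -5 16
-11 -4 15
-11 -3 14
-11 -2 13
-10 -7 17
-10 -2 12
-9 -8 17
-9 -2 11
-8 -9 17
-8 -2 10
-7 -10 17
-7 -2 9
-6 -10 16
-6 -3 9
-5 -10 15
-5 -4 9
-4 -10 14
-4 -5 9
-3 -10 13
-3 -9 12
-3 -8 11
-3 -7 10
-3 -6 9

Derivation:
Walk ring at distance 4 from (-7, -6, 13):
Start at center + D4*4 = (-11, -6, 17)
  hex 0: (-11, -6, 17)
  hex 1: (-10, -7, 17)
  hex 2: (-9, -8, 17)
  hex 3: (-8, -9, 17)
  hex 4: (-7, -10, 17)
  hex 5: (-6, -10, 16)
  hex 6: (-5, -10, 15)
  hex 7: (-4, -10, 14)
  hex 8: (-3, -10, 13)
  hex 9: (-3, -9, 12)
  hex 10: (-3, -8, 11)
  hex 11: (-3, -7, 10)
  hex 12: (-3, -6, 9)
  hex 13: (-4, -5, 9)
  hex 14: (-5, -4, 9)
  hex 15: (-6, -3, 9)
  hex 16: (-7, -2, 9)
  hex 17: (-8, -2, 10)
  hex 18: (-9, -2, 11)
  hex 19: (-10, -2, 12)
  hex 20: (-11, -2, 13)
  hex 21: (-11, -3, 14)
  hex 22: (-11, -4, 15)
  hex 23: (-11, -5, 16)
Sorted: 24 hexes.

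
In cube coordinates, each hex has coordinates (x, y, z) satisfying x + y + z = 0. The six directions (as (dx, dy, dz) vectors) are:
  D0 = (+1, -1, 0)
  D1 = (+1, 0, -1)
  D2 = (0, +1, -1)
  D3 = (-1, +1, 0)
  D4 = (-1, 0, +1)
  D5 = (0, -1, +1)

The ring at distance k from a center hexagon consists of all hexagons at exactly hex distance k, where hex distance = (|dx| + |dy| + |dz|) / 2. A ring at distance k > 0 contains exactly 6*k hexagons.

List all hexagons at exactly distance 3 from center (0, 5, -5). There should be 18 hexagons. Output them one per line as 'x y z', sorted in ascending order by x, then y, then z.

Answer: -3 5 -2
-3 6 -3
-3 7 -4
-3 8 -5
-2 4 -2
-2 8 -6
-1 3 -2
-1 8 -7
0 2 -2
0 8 -8
1 2 -3
1 7 -8
2 2 -4
2 6 -8
3 2 -5
3 3 -6
3 4 -7
3 5 -8

Derivation:
Walk ring at distance 3 from (0, 5, -5):
Start at center + D4*3 = (-3, 5, -2)
  hex 0: (-3, 5, -2)
  hex 1: (-2, 4, -2)
  hex 2: (-1, 3, -2)
  hex 3: (0, 2, -2)
  hex 4: (1, 2, -3)
  hex 5: (2, 2, -4)
  hex 6: (3, 2, -5)
  hex 7: (3, 3, -6)
  hex 8: (3, 4, -7)
  hex 9: (3, 5, -8)
  hex 10: (2, 6, -8)
  hex 11: (1, 7, -8)
  hex 12: (0, 8, -8)
  hex 13: (-1, 8, -7)
  hex 14: (-2, 8, -6)
  hex 15: (-3, 8, -5)
  hex 16: (-3, 7, -4)
  hex 17: (-3, 6, -3)
Sorted: 18 hexes.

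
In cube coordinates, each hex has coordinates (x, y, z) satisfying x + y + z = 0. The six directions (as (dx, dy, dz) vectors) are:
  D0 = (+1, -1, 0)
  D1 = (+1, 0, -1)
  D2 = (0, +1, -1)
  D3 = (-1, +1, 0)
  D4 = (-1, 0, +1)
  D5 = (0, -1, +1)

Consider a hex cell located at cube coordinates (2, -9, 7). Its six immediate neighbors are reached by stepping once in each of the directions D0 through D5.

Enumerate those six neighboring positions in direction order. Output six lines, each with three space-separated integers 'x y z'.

Answer: 3 -10 7
3 -9 6
2 -8 6
1 -8 7
1 -9 8
2 -10 8

Derivation:
Center: (2, -9, 7). Add each direction:
  D0: (2, -9, 7) + (1, -1, 0) = (3, -10, 7)
  D1: (2, -9, 7) + (1, 0, -1) = (3, -9, 6)
  D2: (2, -9, 7) + (0, 1, -1) = (2, -8, 6)
  D3: (2, -9, 7) + (-1, 1, 0) = (1, -8, 7)
  D4: (2, -9, 7) + (-1, 0, 1) = (1, -9, 8)
  D5: (2, -9, 7) + (0, -1, 1) = (2, -10, 8)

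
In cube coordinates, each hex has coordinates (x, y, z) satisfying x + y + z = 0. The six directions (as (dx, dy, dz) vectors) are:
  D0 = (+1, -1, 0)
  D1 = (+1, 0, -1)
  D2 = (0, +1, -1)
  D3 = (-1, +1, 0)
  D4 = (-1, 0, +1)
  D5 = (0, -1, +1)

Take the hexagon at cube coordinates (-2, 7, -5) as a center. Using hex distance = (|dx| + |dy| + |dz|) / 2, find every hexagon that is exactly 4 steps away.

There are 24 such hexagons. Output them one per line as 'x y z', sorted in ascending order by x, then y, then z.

Walk ring at distance 4 from (-2, 7, -5):
Start at center + D4*4 = (-6, 7, -1)
  hex 0: (-6, 7, -1)
  hex 1: (-5, 6, -1)
  hex 2: (-4, 5, -1)
  hex 3: (-3, 4, -1)
  hex 4: (-2, 3, -1)
  hex 5: (-1, 3, -2)
  hex 6: (0, 3, -3)
  hex 7: (1, 3, -4)
  hex 8: (2, 3, -5)
  hex 9: (2, 4, -6)
  hex 10: (2, 5, -7)
  hex 11: (2, 6, -8)
  hex 12: (2, 7, -9)
  hex 13: (1, 8, -9)
  hex 14: (0, 9, -9)
  hex 15: (-1, 10, -9)
  hex 16: (-2, 11, -9)
  hex 17: (-3, 11, -8)
  hex 18: (-4, 11, -7)
  hex 19: (-5, 11, -6)
  hex 20: (-6, 11, -5)
  hex 21: (-6, 10, -4)
  hex 22: (-6, 9, -3)
  hex 23: (-6, 8, -2)
Sorted: 24 hexes.

Answer: -6 7 -1
-6 8 -2
-6 9 -3
-6 10 -4
-6 11 -5
-5 6 -1
-5 11 -6
-4 5 -1
-4 11 -7
-3 4 -1
-3 11 -8
-2 3 -1
-2 11 -9
-1 3 -2
-1 10 -9
0 3 -3
0 9 -9
1 3 -4
1 8 -9
2 3 -5
2 4 -6
2 5 -7
2 6 -8
2 7 -9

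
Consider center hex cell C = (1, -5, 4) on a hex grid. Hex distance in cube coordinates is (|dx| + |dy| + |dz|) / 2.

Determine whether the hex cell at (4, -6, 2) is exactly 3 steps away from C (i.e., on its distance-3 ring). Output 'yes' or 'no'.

Answer: yes

Derivation:
|px - cx| = |4 - 1| = 3
|py - cy| = |-6 - (-5)| = 1
|pz - cz| = |2 - 4| = 2
distance = (3+1+2)/2 = 6/2 = 3
radius = 3; distance == radius -> yes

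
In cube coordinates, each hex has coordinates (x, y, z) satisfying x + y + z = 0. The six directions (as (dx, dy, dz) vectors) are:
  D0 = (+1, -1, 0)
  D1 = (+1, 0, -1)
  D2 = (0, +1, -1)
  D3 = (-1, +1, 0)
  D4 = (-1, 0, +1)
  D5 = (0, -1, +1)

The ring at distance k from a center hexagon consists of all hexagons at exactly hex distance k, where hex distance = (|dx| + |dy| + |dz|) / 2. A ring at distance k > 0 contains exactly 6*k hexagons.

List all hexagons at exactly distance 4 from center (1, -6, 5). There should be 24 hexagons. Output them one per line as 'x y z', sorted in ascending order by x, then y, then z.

Walk ring at distance 4 from (1, -6, 5):
Start at center + D4*4 = (-3, -6, 9)
  hex 0: (-3, -6, 9)
  hex 1: (-2, -7, 9)
  hex 2: (-1, -8, 9)
  hex 3: (0, -9, 9)
  hex 4: (1, -10, 9)
  hex 5: (2, -10, 8)
  hex 6: (3, -10, 7)
  hex 7: (4, -10, 6)
  hex 8: (5, -10, 5)
  hex 9: (5, -9, 4)
  hex 10: (5, -8, 3)
  hex 11: (5, -7, 2)
  hex 12: (5, -6, 1)
  hex 13: (4, -5, 1)
  hex 14: (3, -4, 1)
  hex 15: (2, -3, 1)
  hex 16: (1, -2, 1)
  hex 17: (0, -2, 2)
  hex 18: (-1, -2, 3)
  hex 19: (-2, -2, 4)
  hex 20: (-3, -2, 5)
  hex 21: (-3, -3, 6)
  hex 22: (-3, -4, 7)
  hex 23: (-3, -5, 8)
Sorted: 24 hexes.

Answer: -3 -6 9
-3 -5 8
-3 -4 7
-3 -3 6
-3 -2 5
-2 -7 9
-2 -2 4
-1 -8 9
-1 -2 3
0 -9 9
0 -2 2
1 -10 9
1 -2 1
2 -10 8
2 -3 1
3 -10 7
3 -4 1
4 -10 6
4 -5 1
5 -10 5
5 -9 4
5 -8 3
5 -7 2
5 -6 1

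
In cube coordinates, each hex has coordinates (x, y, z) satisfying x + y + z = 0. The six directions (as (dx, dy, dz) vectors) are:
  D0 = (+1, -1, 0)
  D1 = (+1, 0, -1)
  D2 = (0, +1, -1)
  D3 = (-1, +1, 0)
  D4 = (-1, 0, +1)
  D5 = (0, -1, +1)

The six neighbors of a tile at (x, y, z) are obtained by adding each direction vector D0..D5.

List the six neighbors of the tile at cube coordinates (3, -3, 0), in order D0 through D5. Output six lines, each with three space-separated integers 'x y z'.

Answer: 4 -4 0
4 -3 -1
3 -2 -1
2 -2 0
2 -3 1
3 -4 1

Derivation:
Center: (3, -3, 0). Add each direction:
  D0: (3, -3, 0) + (1, -1, 0) = (4, -4, 0)
  D1: (3, -3, 0) + (1, 0, -1) = (4, -3, -1)
  D2: (3, -3, 0) + (0, 1, -1) = (3, -2, -1)
  D3: (3, -3, 0) + (-1, 1, 0) = (2, -2, 0)
  D4: (3, -3, 0) + (-1, 0, 1) = (2, -3, 1)
  D5: (3, -3, 0) + (0, -1, 1) = (3, -4, 1)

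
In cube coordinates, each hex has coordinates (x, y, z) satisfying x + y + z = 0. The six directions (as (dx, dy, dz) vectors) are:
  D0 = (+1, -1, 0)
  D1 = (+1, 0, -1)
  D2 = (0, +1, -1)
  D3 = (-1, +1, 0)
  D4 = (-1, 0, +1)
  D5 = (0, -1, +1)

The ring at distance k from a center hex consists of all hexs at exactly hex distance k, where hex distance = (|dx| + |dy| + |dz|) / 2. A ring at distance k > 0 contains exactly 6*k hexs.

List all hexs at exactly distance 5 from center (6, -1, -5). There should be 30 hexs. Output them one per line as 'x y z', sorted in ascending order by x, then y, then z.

Answer: 1 -1 0
1 0 -1
1 1 -2
1 2 -3
1 3 -4
1 4 -5
2 -2 0
2 4 -6
3 -3 0
3 4 -7
4 -4 0
4 4 -8
5 -5 0
5 4 -9
6 -6 0
6 4 -10
7 -6 -1
7 3 -10
8 -6 -2
8 2 -10
9 -6 -3
9 1 -10
10 -6 -4
10 0 -10
11 -6 -5
11 -5 -6
11 -4 -7
11 -3 -8
11 -2 -9
11 -1 -10

Derivation:
Walk ring at distance 5 from (6, -1, -5):
Start at center + D4*5 = (1, -1, 0)
  hex 0: (1, -1, 0)
  hex 1: (2, -2, 0)
  hex 2: (3, -3, 0)
  hex 3: (4, -4, 0)
  hex 4: (5, -5, 0)
  hex 5: (6, -6, 0)
  hex 6: (7, -6, -1)
  hex 7: (8, -6, -2)
  hex 8: (9, -6, -3)
  hex 9: (10, -6, -4)
  hex 10: (11, -6, -5)
  hex 11: (11, -5, -6)
  hex 12: (11, -4, -7)
  hex 13: (11, -3, -8)
  hex 14: (11, -2, -9)
  hex 15: (11, -1, -10)
  hex 16: (10, 0, -10)
  hex 17: (9, 1, -10)
  hex 18: (8, 2, -10)
  hex 19: (7, 3, -10)
  hex 20: (6, 4, -10)
  hex 21: (5, 4, -9)
  hex 22: (4, 4, -8)
  hex 23: (3, 4, -7)
  hex 24: (2, 4, -6)
  hex 25: (1, 4, -5)
  hex 26: (1, 3, -4)
  hex 27: (1, 2, -3)
  hex 28: (1, 1, -2)
  hex 29: (1, 0, -1)
Sorted: 30 hexes.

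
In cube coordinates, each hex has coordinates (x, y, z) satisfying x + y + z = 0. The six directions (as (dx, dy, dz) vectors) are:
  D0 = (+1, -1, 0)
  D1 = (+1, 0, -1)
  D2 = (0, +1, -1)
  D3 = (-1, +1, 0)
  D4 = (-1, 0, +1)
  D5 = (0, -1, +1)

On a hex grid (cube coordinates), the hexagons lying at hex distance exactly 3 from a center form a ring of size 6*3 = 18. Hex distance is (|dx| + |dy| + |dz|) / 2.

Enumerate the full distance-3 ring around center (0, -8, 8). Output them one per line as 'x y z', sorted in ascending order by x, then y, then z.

Walk ring at distance 3 from (0, -8, 8):
Start at center + D4*3 = (-3, -8, 11)
  hex 0: (-3, -8, 11)
  hex 1: (-2, -9, 11)
  hex 2: (-1, -10, 11)
  hex 3: (0, -11, 11)
  hex 4: (1, -11, 10)
  hex 5: (2, -11, 9)
  hex 6: (3, -11, 8)
  hex 7: (3, -10, 7)
  hex 8: (3, -9, 6)
  hex 9: (3, -8, 5)
  hex 10: (2, -7, 5)
  hex 11: (1, -6, 5)
  hex 12: (0, -5, 5)
  hex 13: (-1, -5, 6)
  hex 14: (-2, -5, 7)
  hex 15: (-3, -5, 8)
  hex 16: (-3, -6, 9)
  hex 17: (-3, -7, 10)
Sorted: 18 hexes.

Answer: -3 -8 11
-3 -7 10
-3 -6 9
-3 -5 8
-2 -9 11
-2 -5 7
-1 -10 11
-1 -5 6
0 -11 11
0 -5 5
1 -11 10
1 -6 5
2 -11 9
2 -7 5
3 -11 8
3 -10 7
3 -9 6
3 -8 5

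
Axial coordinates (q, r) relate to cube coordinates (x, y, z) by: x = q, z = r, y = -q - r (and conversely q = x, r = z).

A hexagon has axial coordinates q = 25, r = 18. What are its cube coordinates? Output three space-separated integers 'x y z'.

Answer: 25 -43 18

Derivation:
x = q = 25
z = r = 18
y = -x - z = -(25) - (18) = -43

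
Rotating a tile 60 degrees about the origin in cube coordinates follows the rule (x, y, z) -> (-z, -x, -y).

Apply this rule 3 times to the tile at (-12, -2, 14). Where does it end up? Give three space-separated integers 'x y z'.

Answer: 12 2 -14

Derivation:
Start: (-12, -2, 14)
Step 1: (-12, -2, 14) -> (-(14), -(-12), -(-2)) = (-14, 12, 2)
Step 2: (-14, 12, 2) -> (-(2), -(-14), -(12)) = (-2, 14, -12)
Step 3: (-2, 14, -12) -> (-(-12), -(-2), -(14)) = (12, 2, -14)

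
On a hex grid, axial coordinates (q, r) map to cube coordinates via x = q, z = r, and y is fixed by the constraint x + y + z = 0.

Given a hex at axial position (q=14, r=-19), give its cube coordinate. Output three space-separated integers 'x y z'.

Answer: 14 5 -19

Derivation:
x = q = 14
z = r = -19
y = -x - z = -(14) - (-19) = 5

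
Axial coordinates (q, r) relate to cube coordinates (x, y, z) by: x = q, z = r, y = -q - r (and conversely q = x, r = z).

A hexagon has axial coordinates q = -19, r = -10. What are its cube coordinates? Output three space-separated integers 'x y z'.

Answer: -19 29 -10

Derivation:
x = q = -19
z = r = -10
y = -x - z = -(-19) - (-10) = 29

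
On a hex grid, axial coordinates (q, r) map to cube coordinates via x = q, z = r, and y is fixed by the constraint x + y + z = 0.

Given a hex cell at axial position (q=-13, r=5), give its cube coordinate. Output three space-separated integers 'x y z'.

x = q = -13
z = r = 5
y = -x - z = -(-13) - (5) = 8

Answer: -13 8 5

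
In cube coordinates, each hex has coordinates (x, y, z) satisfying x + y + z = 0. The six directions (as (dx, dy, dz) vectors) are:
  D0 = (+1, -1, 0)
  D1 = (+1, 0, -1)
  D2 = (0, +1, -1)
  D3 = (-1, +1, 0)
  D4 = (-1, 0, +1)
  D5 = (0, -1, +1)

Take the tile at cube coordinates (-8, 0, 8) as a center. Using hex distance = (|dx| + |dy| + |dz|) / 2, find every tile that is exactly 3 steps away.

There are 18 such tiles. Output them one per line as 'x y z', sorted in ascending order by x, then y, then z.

Answer: -11 0 11
-11 1 10
-11 2 9
-11 3 8
-10 -1 11
-10 3 7
-9 -2 11
-9 3 6
-8 -3 11
-8 3 5
-7 -3 10
-7 2 5
-6 -3 9
-6 1 5
-5 -3 8
-5 -2 7
-5 -1 6
-5 0 5

Derivation:
Walk ring at distance 3 from (-8, 0, 8):
Start at center + D4*3 = (-11, 0, 11)
  hex 0: (-11, 0, 11)
  hex 1: (-10, -1, 11)
  hex 2: (-9, -2, 11)
  hex 3: (-8, -3, 11)
  hex 4: (-7, -3, 10)
  hex 5: (-6, -3, 9)
  hex 6: (-5, -3, 8)
  hex 7: (-5, -2, 7)
  hex 8: (-5, -1, 6)
  hex 9: (-5, 0, 5)
  hex 10: (-6, 1, 5)
  hex 11: (-7, 2, 5)
  hex 12: (-8, 3, 5)
  hex 13: (-9, 3, 6)
  hex 14: (-10, 3, 7)
  hex 15: (-11, 3, 8)
  hex 16: (-11, 2, 9)
  hex 17: (-11, 1, 10)
Sorted: 18 hexes.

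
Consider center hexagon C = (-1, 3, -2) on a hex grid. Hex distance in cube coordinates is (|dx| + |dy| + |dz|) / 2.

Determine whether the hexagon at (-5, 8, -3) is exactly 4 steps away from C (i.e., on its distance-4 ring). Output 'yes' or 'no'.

|px - cx| = |-5 - (-1)| = 4
|py - cy| = |8 - 3| = 5
|pz - cz| = |-3 - (-2)| = 1
distance = (4+5+1)/2 = 10/2 = 5
radius = 4; distance != radius -> no

Answer: no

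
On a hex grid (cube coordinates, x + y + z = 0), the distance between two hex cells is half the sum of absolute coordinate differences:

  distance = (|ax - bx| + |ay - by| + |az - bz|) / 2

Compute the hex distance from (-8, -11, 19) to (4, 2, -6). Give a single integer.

|ax - bx| = |-8 - 4| = 12
|ay - by| = |-11 - 2| = 13
|az - bz| = |19 - (-6)| = 25
distance = (12 + 13 + 25) / 2 = 50 / 2 = 25

Answer: 25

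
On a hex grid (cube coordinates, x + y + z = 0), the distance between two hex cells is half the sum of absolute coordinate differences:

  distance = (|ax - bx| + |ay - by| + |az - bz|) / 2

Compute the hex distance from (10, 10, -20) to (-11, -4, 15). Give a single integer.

|ax - bx| = |10 - (-11)| = 21
|ay - by| = |10 - (-4)| = 14
|az - bz| = |-20 - 15| = 35
distance = (21 + 14 + 35) / 2 = 70 / 2 = 35

Answer: 35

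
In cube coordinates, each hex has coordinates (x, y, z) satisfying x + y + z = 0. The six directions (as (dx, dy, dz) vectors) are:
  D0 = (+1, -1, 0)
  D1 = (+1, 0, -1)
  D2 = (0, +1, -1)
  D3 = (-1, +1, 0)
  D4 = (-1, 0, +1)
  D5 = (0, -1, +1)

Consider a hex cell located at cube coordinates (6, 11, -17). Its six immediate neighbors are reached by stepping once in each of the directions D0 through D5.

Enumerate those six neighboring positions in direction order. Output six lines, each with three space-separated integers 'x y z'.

Center: (6, 11, -17). Add each direction:
  D0: (6, 11, -17) + (1, -1, 0) = (7, 10, -17)
  D1: (6, 11, -17) + (1, 0, -1) = (7, 11, -18)
  D2: (6, 11, -17) + (0, 1, -1) = (6, 12, -18)
  D3: (6, 11, -17) + (-1, 1, 0) = (5, 12, -17)
  D4: (6, 11, -17) + (-1, 0, 1) = (5, 11, -16)
  D5: (6, 11, -17) + (0, -1, 1) = (6, 10, -16)

Answer: 7 10 -17
7 11 -18
6 12 -18
5 12 -17
5 11 -16
6 10 -16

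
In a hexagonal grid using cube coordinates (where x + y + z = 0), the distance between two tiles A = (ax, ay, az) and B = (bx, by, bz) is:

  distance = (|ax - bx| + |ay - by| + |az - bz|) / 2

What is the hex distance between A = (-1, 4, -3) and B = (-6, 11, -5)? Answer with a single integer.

|ax - bx| = |-1 - (-6)| = 5
|ay - by| = |4 - 11| = 7
|az - bz| = |-3 - (-5)| = 2
distance = (5 + 7 + 2) / 2 = 14 / 2 = 7

Answer: 7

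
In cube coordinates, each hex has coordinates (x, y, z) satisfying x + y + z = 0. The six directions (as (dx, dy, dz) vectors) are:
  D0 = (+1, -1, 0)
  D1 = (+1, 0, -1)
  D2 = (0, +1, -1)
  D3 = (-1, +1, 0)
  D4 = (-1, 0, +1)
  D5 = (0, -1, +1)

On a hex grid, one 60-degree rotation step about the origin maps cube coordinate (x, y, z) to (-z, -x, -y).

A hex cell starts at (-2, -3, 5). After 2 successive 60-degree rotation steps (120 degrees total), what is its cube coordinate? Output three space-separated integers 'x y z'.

Start: (-2, -3, 5)
Step 1: (-2, -3, 5) -> (-(5), -(-2), -(-3)) = (-5, 2, 3)
Step 2: (-5, 2, 3) -> (-(3), -(-5), -(2)) = (-3, 5, -2)

Answer: -3 5 -2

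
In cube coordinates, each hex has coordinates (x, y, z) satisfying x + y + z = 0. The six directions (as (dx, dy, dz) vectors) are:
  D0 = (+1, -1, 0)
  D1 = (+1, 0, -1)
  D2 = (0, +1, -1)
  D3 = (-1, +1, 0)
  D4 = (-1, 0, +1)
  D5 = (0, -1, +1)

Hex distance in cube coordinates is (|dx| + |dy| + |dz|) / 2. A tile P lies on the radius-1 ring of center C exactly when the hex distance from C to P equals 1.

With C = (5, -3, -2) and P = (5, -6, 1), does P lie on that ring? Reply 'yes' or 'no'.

Answer: no

Derivation:
|px - cx| = |5 - 5| = 0
|py - cy| = |-6 - (-3)| = 3
|pz - cz| = |1 - (-2)| = 3
distance = (0+3+3)/2 = 6/2 = 3
radius = 1; distance != radius -> no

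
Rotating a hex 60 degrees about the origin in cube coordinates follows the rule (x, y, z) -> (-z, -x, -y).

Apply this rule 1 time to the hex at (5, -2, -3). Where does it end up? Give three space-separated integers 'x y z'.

Start: (5, -2, -3)
Step 1: (5, -2, -3) -> (-(-3), -(5), -(-2)) = (3, -5, 2)

Answer: 3 -5 2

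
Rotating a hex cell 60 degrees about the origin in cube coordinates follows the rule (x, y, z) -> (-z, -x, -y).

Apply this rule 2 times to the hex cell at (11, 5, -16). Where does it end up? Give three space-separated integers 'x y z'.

Start: (11, 5, -16)
Step 1: (11, 5, -16) -> (-(-16), -(11), -(5)) = (16, -11, -5)
Step 2: (16, -11, -5) -> (-(-5), -(16), -(-11)) = (5, -16, 11)

Answer: 5 -16 11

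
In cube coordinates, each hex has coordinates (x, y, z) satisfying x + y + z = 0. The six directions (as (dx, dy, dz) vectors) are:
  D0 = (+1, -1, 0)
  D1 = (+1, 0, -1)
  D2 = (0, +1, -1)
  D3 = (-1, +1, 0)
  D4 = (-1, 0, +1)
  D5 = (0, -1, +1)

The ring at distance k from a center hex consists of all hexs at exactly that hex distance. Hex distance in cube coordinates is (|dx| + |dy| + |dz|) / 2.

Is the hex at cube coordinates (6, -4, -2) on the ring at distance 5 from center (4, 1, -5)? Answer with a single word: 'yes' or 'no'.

Answer: yes

Derivation:
|px - cx| = |6 - 4| = 2
|py - cy| = |-4 - 1| = 5
|pz - cz| = |-2 - (-5)| = 3
distance = (2+5+3)/2 = 10/2 = 5
radius = 5; distance == radius -> yes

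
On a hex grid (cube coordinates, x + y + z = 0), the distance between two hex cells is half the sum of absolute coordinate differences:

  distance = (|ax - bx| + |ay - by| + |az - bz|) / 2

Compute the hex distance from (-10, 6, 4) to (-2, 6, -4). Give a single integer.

Answer: 8

Derivation:
|ax - bx| = |-10 - (-2)| = 8
|ay - by| = |6 - 6| = 0
|az - bz| = |4 - (-4)| = 8
distance = (8 + 0 + 8) / 2 = 16 / 2 = 8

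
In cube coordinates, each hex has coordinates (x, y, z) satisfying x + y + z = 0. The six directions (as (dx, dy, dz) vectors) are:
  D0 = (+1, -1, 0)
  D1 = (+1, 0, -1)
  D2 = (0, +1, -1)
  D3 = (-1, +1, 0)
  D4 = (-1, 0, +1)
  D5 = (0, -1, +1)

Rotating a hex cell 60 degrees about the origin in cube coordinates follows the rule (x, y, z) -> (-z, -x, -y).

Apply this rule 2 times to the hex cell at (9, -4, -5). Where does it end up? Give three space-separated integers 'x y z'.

Answer: -4 -5 9

Derivation:
Start: (9, -4, -5)
Step 1: (9, -4, -5) -> (-(-5), -(9), -(-4)) = (5, -9, 4)
Step 2: (5, -9, 4) -> (-(4), -(5), -(-9)) = (-4, -5, 9)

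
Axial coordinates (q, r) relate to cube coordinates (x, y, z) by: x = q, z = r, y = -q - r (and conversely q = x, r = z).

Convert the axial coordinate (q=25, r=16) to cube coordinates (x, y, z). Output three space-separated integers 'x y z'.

Answer: 25 -41 16

Derivation:
x = q = 25
z = r = 16
y = -x - z = -(25) - (16) = -41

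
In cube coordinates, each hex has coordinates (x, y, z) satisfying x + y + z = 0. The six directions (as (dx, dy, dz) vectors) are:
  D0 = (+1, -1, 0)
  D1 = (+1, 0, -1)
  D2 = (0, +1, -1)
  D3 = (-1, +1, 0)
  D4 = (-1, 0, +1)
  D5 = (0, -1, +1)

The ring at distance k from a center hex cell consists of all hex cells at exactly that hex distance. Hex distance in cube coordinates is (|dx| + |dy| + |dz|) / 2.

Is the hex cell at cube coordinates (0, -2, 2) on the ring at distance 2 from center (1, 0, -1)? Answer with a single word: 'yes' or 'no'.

Answer: no

Derivation:
|px - cx| = |0 - 1| = 1
|py - cy| = |-2 - 0| = 2
|pz - cz| = |2 - (-1)| = 3
distance = (1+2+3)/2 = 6/2 = 3
radius = 2; distance != radius -> no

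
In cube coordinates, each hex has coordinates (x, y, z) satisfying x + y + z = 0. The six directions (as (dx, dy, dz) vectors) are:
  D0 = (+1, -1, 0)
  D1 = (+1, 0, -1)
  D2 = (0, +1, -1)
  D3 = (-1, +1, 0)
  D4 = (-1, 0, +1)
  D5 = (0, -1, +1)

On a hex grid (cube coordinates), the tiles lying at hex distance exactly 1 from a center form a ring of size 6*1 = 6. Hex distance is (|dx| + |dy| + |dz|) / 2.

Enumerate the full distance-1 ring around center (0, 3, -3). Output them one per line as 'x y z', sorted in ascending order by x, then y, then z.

Walk ring at distance 1 from (0, 3, -3):
Start at center + D4*1 = (-1, 3, -2)
  hex 0: (-1, 3, -2)
  hex 1: (0, 2, -2)
  hex 2: (1, 2, -3)
  hex 3: (1, 3, -4)
  hex 4: (0, 4, -4)
  hex 5: (-1, 4, -3)
Sorted: 6 hexes.

Answer: -1 3 -2
-1 4 -3
0 2 -2
0 4 -4
1 2 -3
1 3 -4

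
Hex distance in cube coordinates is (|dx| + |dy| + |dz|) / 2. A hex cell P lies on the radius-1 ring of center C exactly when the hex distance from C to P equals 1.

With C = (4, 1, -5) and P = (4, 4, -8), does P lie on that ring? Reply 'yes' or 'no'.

|px - cx| = |4 - 4| = 0
|py - cy| = |4 - 1| = 3
|pz - cz| = |-8 - (-5)| = 3
distance = (0+3+3)/2 = 6/2 = 3
radius = 1; distance != radius -> no

Answer: no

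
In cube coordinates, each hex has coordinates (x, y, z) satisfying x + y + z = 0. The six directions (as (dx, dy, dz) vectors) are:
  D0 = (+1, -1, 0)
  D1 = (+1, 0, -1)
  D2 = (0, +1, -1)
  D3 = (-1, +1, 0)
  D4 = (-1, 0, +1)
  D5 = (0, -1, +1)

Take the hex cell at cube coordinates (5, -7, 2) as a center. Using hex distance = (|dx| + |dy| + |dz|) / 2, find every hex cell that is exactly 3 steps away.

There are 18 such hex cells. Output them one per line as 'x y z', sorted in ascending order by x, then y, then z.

Answer: 2 -7 5
2 -6 4
2 -5 3
2 -4 2
3 -8 5
3 -4 1
4 -9 5
4 -4 0
5 -10 5
5 -4 -1
6 -10 4
6 -5 -1
7 -10 3
7 -6 -1
8 -10 2
8 -9 1
8 -8 0
8 -7 -1

Derivation:
Walk ring at distance 3 from (5, -7, 2):
Start at center + D4*3 = (2, -7, 5)
  hex 0: (2, -7, 5)
  hex 1: (3, -8, 5)
  hex 2: (4, -9, 5)
  hex 3: (5, -10, 5)
  hex 4: (6, -10, 4)
  hex 5: (7, -10, 3)
  hex 6: (8, -10, 2)
  hex 7: (8, -9, 1)
  hex 8: (8, -8, 0)
  hex 9: (8, -7, -1)
  hex 10: (7, -6, -1)
  hex 11: (6, -5, -1)
  hex 12: (5, -4, -1)
  hex 13: (4, -4, 0)
  hex 14: (3, -4, 1)
  hex 15: (2, -4, 2)
  hex 16: (2, -5, 3)
  hex 17: (2, -6, 4)
Sorted: 18 hexes.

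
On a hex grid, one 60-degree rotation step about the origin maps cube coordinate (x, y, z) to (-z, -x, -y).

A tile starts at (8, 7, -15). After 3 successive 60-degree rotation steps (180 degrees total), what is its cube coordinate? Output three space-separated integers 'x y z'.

Answer: -8 -7 15

Derivation:
Start: (8, 7, -15)
Step 1: (8, 7, -15) -> (-(-15), -(8), -(7)) = (15, -8, -7)
Step 2: (15, -8, -7) -> (-(-7), -(15), -(-8)) = (7, -15, 8)
Step 3: (7, -15, 8) -> (-(8), -(7), -(-15)) = (-8, -7, 15)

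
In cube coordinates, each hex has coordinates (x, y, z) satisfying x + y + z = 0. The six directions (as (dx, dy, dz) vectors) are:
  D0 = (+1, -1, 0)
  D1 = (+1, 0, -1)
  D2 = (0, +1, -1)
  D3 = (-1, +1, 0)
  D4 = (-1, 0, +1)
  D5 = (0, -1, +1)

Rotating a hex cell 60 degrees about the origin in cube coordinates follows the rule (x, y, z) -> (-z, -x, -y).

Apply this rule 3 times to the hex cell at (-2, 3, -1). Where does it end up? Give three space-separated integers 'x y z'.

Start: (-2, 3, -1)
Step 1: (-2, 3, -1) -> (-(-1), -(-2), -(3)) = (1, 2, -3)
Step 2: (1, 2, -3) -> (-(-3), -(1), -(2)) = (3, -1, -2)
Step 3: (3, -1, -2) -> (-(-2), -(3), -(-1)) = (2, -3, 1)

Answer: 2 -3 1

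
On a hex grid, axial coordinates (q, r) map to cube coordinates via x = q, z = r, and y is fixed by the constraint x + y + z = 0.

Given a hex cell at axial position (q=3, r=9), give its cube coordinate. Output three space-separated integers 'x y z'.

x = q = 3
z = r = 9
y = -x - z = -(3) - (9) = -12

Answer: 3 -12 9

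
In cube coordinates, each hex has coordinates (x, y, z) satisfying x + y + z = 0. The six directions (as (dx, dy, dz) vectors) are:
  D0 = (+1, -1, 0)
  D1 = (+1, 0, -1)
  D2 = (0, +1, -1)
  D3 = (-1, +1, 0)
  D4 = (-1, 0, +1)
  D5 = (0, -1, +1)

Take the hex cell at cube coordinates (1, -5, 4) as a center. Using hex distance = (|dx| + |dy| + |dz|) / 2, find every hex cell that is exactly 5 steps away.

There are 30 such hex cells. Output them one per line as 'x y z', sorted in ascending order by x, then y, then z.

Walk ring at distance 5 from (1, -5, 4):
Start at center + D4*5 = (-4, -5, 9)
  hex 0: (-4, -5, 9)
  hex 1: (-3, -6, 9)
  hex 2: (-2, -7, 9)
  hex 3: (-1, -8, 9)
  hex 4: (0, -9, 9)
  hex 5: (1, -10, 9)
  hex 6: (2, -10, 8)
  hex 7: (3, -10, 7)
  hex 8: (4, -10, 6)
  hex 9: (5, -10, 5)
  hex 10: (6, -10, 4)
  hex 11: (6, -9, 3)
  hex 12: (6, -8, 2)
  hex 13: (6, -7, 1)
  hex 14: (6, -6, 0)
  hex 15: (6, -5, -1)
  hex 16: (5, -4, -1)
  hex 17: (4, -3, -1)
  hex 18: (3, -2, -1)
  hex 19: (2, -1, -1)
  hex 20: (1, 0, -1)
  hex 21: (0, 0, 0)
  hex 22: (-1, 0, 1)
  hex 23: (-2, 0, 2)
  hex 24: (-3, 0, 3)
  hex 25: (-4, 0, 4)
  hex 26: (-4, -1, 5)
  hex 27: (-4, -2, 6)
  hex 28: (-4, -3, 7)
  hex 29: (-4, -4, 8)
Sorted: 30 hexes.

Answer: -4 -5 9
-4 -4 8
-4 -3 7
-4 -2 6
-4 -1 5
-4 0 4
-3 -6 9
-3 0 3
-2 -7 9
-2 0 2
-1 -8 9
-1 0 1
0 -9 9
0 0 0
1 -10 9
1 0 -1
2 -10 8
2 -1 -1
3 -10 7
3 -2 -1
4 -10 6
4 -3 -1
5 -10 5
5 -4 -1
6 -10 4
6 -9 3
6 -8 2
6 -7 1
6 -6 0
6 -5 -1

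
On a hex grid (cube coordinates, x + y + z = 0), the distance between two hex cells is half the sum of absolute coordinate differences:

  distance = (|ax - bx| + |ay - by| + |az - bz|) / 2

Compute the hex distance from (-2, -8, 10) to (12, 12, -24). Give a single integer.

|ax - bx| = |-2 - 12| = 14
|ay - by| = |-8 - 12| = 20
|az - bz| = |10 - (-24)| = 34
distance = (14 + 20 + 34) / 2 = 68 / 2 = 34

Answer: 34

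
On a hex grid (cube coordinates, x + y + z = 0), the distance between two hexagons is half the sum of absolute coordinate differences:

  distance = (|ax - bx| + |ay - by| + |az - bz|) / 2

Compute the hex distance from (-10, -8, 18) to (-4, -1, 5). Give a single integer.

|ax - bx| = |-10 - (-4)| = 6
|ay - by| = |-8 - (-1)| = 7
|az - bz| = |18 - 5| = 13
distance = (6 + 7 + 13) / 2 = 26 / 2 = 13

Answer: 13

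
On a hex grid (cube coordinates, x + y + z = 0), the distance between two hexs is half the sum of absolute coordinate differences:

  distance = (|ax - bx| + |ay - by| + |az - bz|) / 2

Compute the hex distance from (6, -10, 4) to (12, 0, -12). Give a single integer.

Answer: 16

Derivation:
|ax - bx| = |6 - 12| = 6
|ay - by| = |-10 - 0| = 10
|az - bz| = |4 - (-12)| = 16
distance = (6 + 10 + 16) / 2 = 32 / 2 = 16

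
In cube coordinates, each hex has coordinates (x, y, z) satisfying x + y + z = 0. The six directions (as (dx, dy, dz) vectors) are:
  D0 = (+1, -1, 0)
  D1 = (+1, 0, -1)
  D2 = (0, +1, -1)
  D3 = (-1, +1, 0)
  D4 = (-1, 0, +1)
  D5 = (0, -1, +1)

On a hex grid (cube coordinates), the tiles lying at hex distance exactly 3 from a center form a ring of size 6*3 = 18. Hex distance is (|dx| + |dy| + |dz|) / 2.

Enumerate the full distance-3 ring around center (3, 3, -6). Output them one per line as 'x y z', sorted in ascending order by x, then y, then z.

Walk ring at distance 3 from (3, 3, -6):
Start at center + D4*3 = (0, 3, -3)
  hex 0: (0, 3, -3)
  hex 1: (1, 2, -3)
  hex 2: (2, 1, -3)
  hex 3: (3, 0, -3)
  hex 4: (4, 0, -4)
  hex 5: (5, 0, -5)
  hex 6: (6, 0, -6)
  hex 7: (6, 1, -7)
  hex 8: (6, 2, -8)
  hex 9: (6, 3, -9)
  hex 10: (5, 4, -9)
  hex 11: (4, 5, -9)
  hex 12: (3, 6, -9)
  hex 13: (2, 6, -8)
  hex 14: (1, 6, -7)
  hex 15: (0, 6, -6)
  hex 16: (0, 5, -5)
  hex 17: (0, 4, -4)
Sorted: 18 hexes.

Answer: 0 3 -3
0 4 -4
0 5 -5
0 6 -6
1 2 -3
1 6 -7
2 1 -3
2 6 -8
3 0 -3
3 6 -9
4 0 -4
4 5 -9
5 0 -5
5 4 -9
6 0 -6
6 1 -7
6 2 -8
6 3 -9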